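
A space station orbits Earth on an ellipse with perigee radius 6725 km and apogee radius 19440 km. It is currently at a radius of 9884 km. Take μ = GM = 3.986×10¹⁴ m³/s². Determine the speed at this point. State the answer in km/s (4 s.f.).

v ≈ 7.084 km/s

Semi-major axis a = (r_p + r_a)/2 = 13082 km = 1.308×10⁷ m.
Vis-viva: v² = μ(2/r − 1/a) = 3.986×10¹⁴ × (2.023×10⁻⁷ − 7.644×10⁻⁸) = 5.019×10⁷ m²/s².
v = 7084 m/s = 7.084 km/s.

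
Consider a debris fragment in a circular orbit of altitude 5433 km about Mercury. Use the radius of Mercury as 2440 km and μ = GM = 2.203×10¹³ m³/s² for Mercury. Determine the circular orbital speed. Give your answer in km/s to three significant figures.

v ≈ 1.67 km/s

r = 2440 + 5433 = 7873.0 km = 7.8730×10⁶ m.
For a circular orbit v = √(μ/r) = √(2.203×10¹³ / 7.873×10⁶) = √(2.798×10⁶) = 1673 m/s.
That is 1.673 km/s.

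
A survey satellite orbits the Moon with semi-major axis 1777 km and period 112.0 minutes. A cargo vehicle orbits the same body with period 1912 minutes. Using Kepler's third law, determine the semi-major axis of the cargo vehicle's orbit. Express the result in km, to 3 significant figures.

a₂ ≈ 11800 km

Kepler's third law: a³ ∝ T², so a₂ = a₁ (T₂/T₁)^(2/3).
T₂/T₁ = 17.07, (T₂/T₁)^(2/3) = 6.630.
a₂ = 1777 × 6.630 = 11780 km.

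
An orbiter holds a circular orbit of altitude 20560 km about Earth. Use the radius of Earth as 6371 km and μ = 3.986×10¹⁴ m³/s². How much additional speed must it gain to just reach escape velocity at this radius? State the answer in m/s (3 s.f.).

r = 6371 + 20560 = 26931 km = 2.6931×10⁷ m.
Circular speed v_c = √(μ/r) = 3847 m/s.
Escape speed v_esc = √(2μ/r) = √2 × v_c = 5441 m/s.
Δv = v_esc − v_c = 1594 m/s.

Δv ≈ 1590 m/s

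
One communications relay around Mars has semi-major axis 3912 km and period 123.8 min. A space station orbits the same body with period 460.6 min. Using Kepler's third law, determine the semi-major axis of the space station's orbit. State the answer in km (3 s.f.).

Kepler's third law: a³ ∝ T², so a₂ = a₁ (T₂/T₁)^(2/3).
T₂/T₁ = 3.721, (T₂/T₁)^(2/3) = 2.401.
a₂ = 3912 × 2.401 = 9393 km.

a₂ ≈ 9390 km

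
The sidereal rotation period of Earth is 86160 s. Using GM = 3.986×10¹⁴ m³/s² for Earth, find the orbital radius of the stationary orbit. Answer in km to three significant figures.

r_sync ≈ 42200 km

A synchronous orbit has period T, so by Kepler's third law a = (μT²/4π²)^(1/3).
μT²/4π² = 3.986×10¹⁴ × (8.616×10⁴)² / 39.48 = 7.495×10²² m³.
a = 4.216×10⁷ m = 42163 km.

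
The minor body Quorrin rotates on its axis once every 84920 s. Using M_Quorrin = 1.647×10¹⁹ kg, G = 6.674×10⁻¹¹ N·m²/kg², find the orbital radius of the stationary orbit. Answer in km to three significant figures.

μ = GM = 6.674×10⁻¹¹ × 1.647×10¹⁹ = 1.099×10⁹ m³/s².
A synchronous orbit has period T, so by Kepler's third law a = (μT²/4π²)^(1/3).
μT²/4π² = 1.099×10⁹ × (8.492×10⁴)² / 39.48 = 2.008×10¹⁷ m³.
a = 5.856×10⁵ m = 585.57 km.

r_sync ≈ 586 km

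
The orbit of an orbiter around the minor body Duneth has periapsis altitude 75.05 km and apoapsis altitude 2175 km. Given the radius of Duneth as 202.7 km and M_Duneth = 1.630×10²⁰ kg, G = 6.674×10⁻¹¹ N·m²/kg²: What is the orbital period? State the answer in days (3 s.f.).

μ = GM = 6.674×10⁻¹¹ × 1.630×10²⁰ = 1.088×10¹⁰ m³/s².
r_p = 202.7 + 75.05 = 277.75 km = 2.7775×10⁵ m.
r_a = 202.7 + 2175 = 2377.7 km = 2.3777×10⁶ m.
Semi-major axis a = (r_p + r_a)/2 = (277.75 + 2377.7)/2 = 1327.7 km = 1.328×10⁶ m.
By Kepler's third law T = 2π√(a³/μ) = 2π × 1.467×10⁴ = 9.216×10⁴ s.
= 1.067 days.

T ≈ 1.07 days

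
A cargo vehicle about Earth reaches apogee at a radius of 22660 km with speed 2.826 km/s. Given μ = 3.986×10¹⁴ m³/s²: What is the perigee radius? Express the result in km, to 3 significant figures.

perigee radius ≈ 6650 km

r_a = 2.266×10⁷ m.
Specific energy ε = v²/2 − μ/r = -1.360×10⁷ J/kg, so a = −μ/(2ε) = 1.466×10⁷ m.
The apsides satisfy r_p + r_a = 2a, so the perigee radius is 2a − r_a = 6.655×10⁶ m = 6654.6 km.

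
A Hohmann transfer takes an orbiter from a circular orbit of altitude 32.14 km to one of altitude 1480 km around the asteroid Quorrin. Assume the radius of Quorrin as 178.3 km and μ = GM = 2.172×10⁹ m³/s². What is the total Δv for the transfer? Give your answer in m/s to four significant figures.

r₁ = 178.3 + 32.14 = 210.44 km = 2.1044×10⁵ m.
r₂ = 178.3 + 1480 = 1658.3 km = 1.6583×10⁶ m.
Transfer ellipse a_t = (r₁ + r₂)/2 = 9.344×10⁵ m.
At r₁: circular v_c1 = √(μ/r₁) = 101.6 m/s; transfer-periapsis v_p = √[μ(2/r₁ − 1/a_t)] = 135.3 m/s.
Δv₁ = v_p − v_c1 = 33.75 m/s.
At r₂: circular v_c2 = √(μ/r₂) = 36.19 m/s; transfer-apoapsis v_a = √[μ(2/r₂ − 1/a_t)] = 17.18 m/s.
Δv₂ = v_c2 − v_a = 19.02 m/s.
Total Δv = Δv₁ + Δv₂ = 52.77 m/s.

Δv_total ≈ 52.77 m/s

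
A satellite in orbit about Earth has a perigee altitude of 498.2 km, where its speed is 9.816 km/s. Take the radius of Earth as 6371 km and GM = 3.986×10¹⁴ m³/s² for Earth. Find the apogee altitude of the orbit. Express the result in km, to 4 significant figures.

apogee altitude ≈ 27230 km

r_p = 6371 + 498.2 = 6869.2 km = 6.869×10⁶ m.
Specific energy ε = v²/2 − μ/r = -9.850×10⁶ J/kg, so a = −μ/(2ε) = 2.023×10⁷ m.
The apsides satisfy r_p + r_a = 2a, so the apogee radius is 2a − r_p = 3.360×10⁷ m = 33597 km.
Apogee altitude = 33597 − 6371 = 27226 km.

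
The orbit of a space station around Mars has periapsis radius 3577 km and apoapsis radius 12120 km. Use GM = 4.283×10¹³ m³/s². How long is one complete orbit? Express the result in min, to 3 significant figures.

Semi-major axis a = (r_p + r_a)/2 = (3577.0 + 12120)/2 = 7848.5 km = 7.848×10⁶ m.
By Kepler's third law T = 2π√(a³/μ) = 2π × 3.360×10³ = 2.111×10⁴ s.
= 351.8 min.

T ≈ 352 min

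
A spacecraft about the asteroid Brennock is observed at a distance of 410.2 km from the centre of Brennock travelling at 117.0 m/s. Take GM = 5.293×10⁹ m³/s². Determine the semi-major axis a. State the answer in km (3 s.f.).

r = 4.102×10⁵ m.
Specific orbital energy ε = v²/2 − μ/r = (117.0)²/2 − 5.293×10⁹/4.102×10⁵ = -6.059×10³ J/kg.
Since ε = −μ/(2a), a = −μ/(2ε) = 4.368×10⁵ m = 436.79 km.

a ≈ 437 km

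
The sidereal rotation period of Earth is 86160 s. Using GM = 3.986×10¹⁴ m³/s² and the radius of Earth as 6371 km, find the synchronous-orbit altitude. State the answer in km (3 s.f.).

A synchronous orbit has period T, so by Kepler's third law a = (μT²/4π²)^(1/3).
μT²/4π² = 3.986×10¹⁴ × (8.616×10⁴)² / 39.48 = 7.495×10²² m³.
a = 4.216×10⁷ m = 42163 km.
Altitude h = a − R = 42163 − 6371 = 35792 km.

h_sync ≈ 35800 km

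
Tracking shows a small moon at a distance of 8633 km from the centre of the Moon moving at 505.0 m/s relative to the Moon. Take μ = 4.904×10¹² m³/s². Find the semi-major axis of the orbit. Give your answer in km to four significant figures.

r = 8.633×10⁶ m.
Specific orbital energy ε = v²/2 − μ/r = (505.0)²/2 − 4.904×10¹²/8.633×10⁶ = -4.405×10⁵ J/kg.
Since ε = −μ/(2a), a = −μ/(2ε) = 5.566×10⁶ m = 5565.9 km.

a ≈ 5566 km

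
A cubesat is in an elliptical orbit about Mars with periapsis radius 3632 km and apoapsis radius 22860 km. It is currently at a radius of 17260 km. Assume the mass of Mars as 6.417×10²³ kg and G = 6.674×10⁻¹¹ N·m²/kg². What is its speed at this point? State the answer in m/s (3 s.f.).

v ≈ 1320 m/s

μ = GM = 6.674×10⁻¹¹ × 6.417×10²³ = 4.283×10¹³ m³/s².
Semi-major axis a = (r_p + r_a)/2 = 13246 km = 1.325×10⁷ m.
Vis-viva: v² = μ(2/r − 1/a) = 4.283×10¹³ × (1.159×10⁻⁷ − 7.549×10⁻⁸) = 1.729×10⁶ m²/s².
v = 1315 m/s.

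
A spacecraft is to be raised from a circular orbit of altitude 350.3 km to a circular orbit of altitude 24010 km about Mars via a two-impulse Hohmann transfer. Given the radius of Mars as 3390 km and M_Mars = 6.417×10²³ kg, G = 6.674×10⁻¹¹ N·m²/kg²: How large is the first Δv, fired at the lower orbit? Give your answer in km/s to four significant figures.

μ = GM = 6.674×10⁻¹¹ × 6.417×10²³ = 4.283×10¹³ m³/s².
r₁ = 3390 + 350.3 = 3740.3 km = 3.7403×10⁶ m.
r₂ = 3390 + 24010 = 27400 km = 2.7400×10⁷ m.
Transfer ellipse a_t = (r₁ + r₂)/2 = 1.557×10⁷ m.
At r₁: circular v_c1 = √(μ/r₁) = 3384 m/s; transfer-periapsis v_p = √[μ(2/r₁ − 1/a_t)] = 4489 m/s.
Δv₁ = v_p − v_c1 = 1105 m/s.
= 1.105 km/s.

Δv ≈ 1.105 km/s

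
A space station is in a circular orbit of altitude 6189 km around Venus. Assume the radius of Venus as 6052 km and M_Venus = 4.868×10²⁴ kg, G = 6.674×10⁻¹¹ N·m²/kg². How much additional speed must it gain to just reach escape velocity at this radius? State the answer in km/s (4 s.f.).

Δv ≈ 2.134 km/s

μ = GM = 6.674×10⁻¹¹ × 4.868×10²⁴ = 3.249×10¹⁴ m³/s².
r = 6052 + 6189 = 12241 km = 1.2241×10⁷ m.
Circular speed v_c = √(μ/r) = 5152 m/s.
Escape speed v_esc = √(2μ/r) = √2 × v_c = 7286 m/s.
Δv = v_esc − v_c = 2134 m/s = 2.134 km/s.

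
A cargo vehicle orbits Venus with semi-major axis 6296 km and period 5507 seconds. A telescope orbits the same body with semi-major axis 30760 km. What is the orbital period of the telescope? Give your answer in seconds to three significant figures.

Kepler's third law: T² ∝ a³, so T₂ = T₁ (a₂/a₁)^(3/2).
a₂/a₁ = 4.886, (a₂/a₁)^(3/2) = 10.80.
T₂ = 5507 × 10.80 = 59470 seconds.

T₂ ≈ 59500 seconds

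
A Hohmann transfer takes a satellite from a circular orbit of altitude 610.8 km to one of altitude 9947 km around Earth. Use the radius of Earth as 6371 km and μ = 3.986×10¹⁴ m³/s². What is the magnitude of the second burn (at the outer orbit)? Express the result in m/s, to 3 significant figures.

Δv ≈ 1120 m/s

r₁ = 6371 + 610.8 = 6981.8 km = 6.9818×10⁶ m.
r₂ = 6371 + 9947 = 16318 km = 1.6318×10⁷ m.
Transfer ellipse a_t = (r₁ + r₂)/2 = 1.165×10⁷ m.
At r₁: circular v_c1 = √(μ/r₁) = 7556 m/s; transfer-perigee v_p = √[μ(2/r₁ − 1/a_t)] = 8942 m/s.
At r₂: circular v_c2 = √(μ/r₂) = 4942 m/s; transfer-apogee v_a = √[μ(2/r₂ − 1/a_t)] = 3826 m/s.
Δv₂ = v_c2 − v_a = 1116 m/s.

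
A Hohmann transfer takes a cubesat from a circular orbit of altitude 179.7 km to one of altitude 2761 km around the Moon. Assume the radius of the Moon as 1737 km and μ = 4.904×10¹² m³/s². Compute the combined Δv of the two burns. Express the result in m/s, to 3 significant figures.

Δv_total ≈ 532 m/s

r₁ = 1737 + 179.7 = 1916.7 km = 1.9167×10⁶ m.
r₂ = 1737 + 2761 = 4498.0 km = 4.4980×10⁶ m.
Transfer ellipse a_t = (r₁ + r₂)/2 = 3.207×10⁶ m.
At r₁: circular v_c1 = √(μ/r₁) = 1600 m/s; transfer-perilune v_p = √[μ(2/r₁ − 1/a_t)] = 1894 m/s.
Δv₁ = v_p − v_c1 = 294.7 m/s.
At r₂: circular v_c2 = √(μ/r₂) = 1044 m/s; transfer-apolune v_a = √[μ(2/r₂ − 1/a_t)] = 807.2 m/s.
Δv₂ = v_c2 − v_a = 237.0 m/s.
Total Δv = Δv₁ + Δv₂ = 531.7 m/s.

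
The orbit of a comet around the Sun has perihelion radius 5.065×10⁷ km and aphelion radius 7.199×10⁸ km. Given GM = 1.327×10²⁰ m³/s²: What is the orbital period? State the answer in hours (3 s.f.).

T ≈ 36200 hours

Semi-major axis a = (r_p + r_a)/2 = (5.0650×10⁷ + 7.1990×10⁸)/2 = 3.8528×10⁸ km = 3.853×10¹¹ m.
By Kepler's third law T = 2π√(a³/μ) = 2π × 2.076×10⁷ = 1.304×10⁸ s.
= 36230 hours.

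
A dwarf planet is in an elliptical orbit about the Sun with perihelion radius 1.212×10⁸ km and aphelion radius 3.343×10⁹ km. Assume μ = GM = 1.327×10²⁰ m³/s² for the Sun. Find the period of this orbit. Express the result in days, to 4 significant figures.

T ≈ 14390 days

Semi-major axis a = (r_p + r_a)/2 = (1.2120×10⁸ + 3.3430×10⁹)/2 = 1.7321×10⁹ km = 1.732×10¹² m.
By Kepler's third law T = 2π√(a³/μ) = 2π × 1.979×10⁸ = 1.243×10⁹ s.
= 14390 days.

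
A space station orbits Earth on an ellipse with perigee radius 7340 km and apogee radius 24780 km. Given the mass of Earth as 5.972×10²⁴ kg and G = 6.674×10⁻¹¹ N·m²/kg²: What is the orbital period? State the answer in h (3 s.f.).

T ≈ 5.63 h

μ = GM = 6.674×10⁻¹¹ × 5.972×10²⁴ = 3.986×10¹⁴ m³/s².
Semi-major axis a = (r_p + r_a)/2 = (7340.0 + 24780)/2 = 16060 km = 1.606×10⁷ m.
By Kepler's third law T = 2π√(a³/μ) = 2π × 3.224×10³ = 2.026×10⁴ s.
= 5.627 h.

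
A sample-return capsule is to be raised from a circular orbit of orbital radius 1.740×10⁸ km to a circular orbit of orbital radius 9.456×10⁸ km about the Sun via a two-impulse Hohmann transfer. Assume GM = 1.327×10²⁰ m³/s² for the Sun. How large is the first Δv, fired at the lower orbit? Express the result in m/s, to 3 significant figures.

r₁ = 1.740×10⁸ km = 1.740×10¹¹ m.
r₂ = 9.456×10⁸ km = 9.456×10¹¹ m.
Transfer ellipse a_t = (r₁ + r₂)/2 = 5.598×10¹¹ m.
At r₁: circular v_c1 = √(μ/r₁) = 27620 m/s; transfer-perihelion v_p = √[μ(2/r₁ − 1/a_t)] = 35890 m/s.
Δv₁ = v_p − v_c1 = 8276 m/s.

Δv ≈ 8280 m/s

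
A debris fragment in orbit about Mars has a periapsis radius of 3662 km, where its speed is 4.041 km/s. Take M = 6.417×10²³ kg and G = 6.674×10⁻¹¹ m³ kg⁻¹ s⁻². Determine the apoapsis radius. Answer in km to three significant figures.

apoapsis radius ≈ 8470 km

μ = GM = 6.674×10⁻¹¹ × 6.417×10²³ = 4.283×10¹³ m³/s².
r_p = 3.662×10⁶ m.
Specific energy ε = v²/2 − μ/r = -3.530×10⁶ J/kg, so a = −μ/(2ε) = 6.066×10⁶ m.
The apsides satisfy r_p + r_a = 2a, so the apoapsis radius is 2a − r_p = 8.470×10⁶ m = 8469.8 km.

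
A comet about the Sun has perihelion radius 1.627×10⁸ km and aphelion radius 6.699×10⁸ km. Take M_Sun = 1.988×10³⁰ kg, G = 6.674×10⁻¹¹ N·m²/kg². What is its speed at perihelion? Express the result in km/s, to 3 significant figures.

v ≈ 36.2 km/s

μ = GM = 6.674×10⁻¹¹ × 1.988×10³⁰ = 1.327×10²⁰ m³/s².
Semi-major axis a = (r_p + r_a)/2 = 4.1630×10⁸ km = 4.163×10¹¹ m.
Vis-viva: v² = μ(2/r − 1/a) = 1.327×10²⁰ × (1.229×10⁻¹¹ − 2.402×10⁻¹²) = 1.312×10⁹ m²/s².
v = 36230 m/s = 36.23 km/s.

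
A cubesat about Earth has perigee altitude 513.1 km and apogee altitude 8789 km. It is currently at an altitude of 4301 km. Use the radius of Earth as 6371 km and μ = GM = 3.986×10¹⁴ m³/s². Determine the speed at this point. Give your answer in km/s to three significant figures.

r_p = 6371 + 513.1 = 6884.1 km = 6.8841×10⁶ m.
r_a = 6371 + 8789 = 15160 km = 1.5160×10⁷ m.
r = 6371 + 4301 = 10672 km = 1.067×10⁷ m.
Semi-major axis a = (r_p + r_a)/2 = 11022 km = 1.102×10⁷ m.
Vis-viva: v² = μ(2/r − 1/a) = 3.986×10¹⁴ × (1.874×10⁻⁷ − 9.073×10⁻⁸) = 3.854×10⁷ m²/s².
v = 6208 m/s = 6.208 km/s.

v ≈ 6.21 km/s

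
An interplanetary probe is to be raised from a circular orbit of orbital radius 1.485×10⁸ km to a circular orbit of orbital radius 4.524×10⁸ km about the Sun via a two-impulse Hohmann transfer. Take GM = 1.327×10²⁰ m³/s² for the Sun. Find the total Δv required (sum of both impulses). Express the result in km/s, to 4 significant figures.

Δv_total ≈ 11.87 km/s

r₁ = 1.485×10⁸ km = 1.485×10¹¹ m.
r₂ = 4.524×10⁸ km = 4.524×10¹¹ m.
Transfer ellipse a_t = (r₁ + r₂)/2 = 3.004×10¹¹ m.
At r₁: circular v_c1 = √(μ/r₁) = 29890 m/s; transfer-perihelion v_p = √[μ(2/r₁ − 1/a_t)] = 36680 m/s.
Δv₁ = v_p − v_c1 = 6788 m/s.
At r₂: circular v_c2 = √(μ/r₂) = 17130 m/s; transfer-aphelion v_a = √[μ(2/r₂ − 1/a_t)] = 12040 m/s.
Δv₂ = v_c2 − v_a = 5086 m/s.
Total Δv = Δv₁ + Δv₂ = 11870 m/s = 11.87 km/s.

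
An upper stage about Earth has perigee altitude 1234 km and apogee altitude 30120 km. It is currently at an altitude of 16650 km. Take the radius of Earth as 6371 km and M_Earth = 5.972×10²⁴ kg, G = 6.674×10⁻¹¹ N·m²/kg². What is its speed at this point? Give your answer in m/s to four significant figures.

μ = GM = 6.674×10⁻¹¹ × 5.972×10²⁴ = 3.986×10¹⁴ m³/s².
r_p = 6371 + 1234 = 7605.0 km = 7.6050×10⁶ m.
r_a = 6371 + 30120 = 36491 km = 3.6491×10⁷ m.
r = 6371 + 16650 = 23021 km = 2.302×10⁷ m.
Semi-major axis a = (r_p + r_a)/2 = 22048 km = 2.205×10⁷ m.
Vis-viva: v² = μ(2/r − 1/a) = 3.986×10¹⁴ × (8.688×10⁻⁸ − 4.536×10⁻⁸) = 1.655×10⁷ m²/s².
v = 4068 m/s.

v ≈ 4068 m/s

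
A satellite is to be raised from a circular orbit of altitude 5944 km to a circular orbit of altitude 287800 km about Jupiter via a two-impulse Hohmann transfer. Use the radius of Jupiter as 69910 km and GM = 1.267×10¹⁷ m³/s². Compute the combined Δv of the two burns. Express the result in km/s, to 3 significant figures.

Δv_total ≈ 19.3 km/s

r₁ = 69910 + 5944 = 75854 km = 7.5854×10⁷ m.
r₂ = 69910 + 287800 = 357710 km = 3.5771×10⁸ m.
Transfer ellipse a_t = (r₁ + r₂)/2 = 2.168×10⁸ m.
At r₁: circular v_c1 = √(μ/r₁) = 40870 m/s; transfer-perijove v_p = √[μ(2/r₁ − 1/a_t)] = 52500 m/s.
Δv₁ = v_p − v_c1 = 11630 m/s.
At r₂: circular v_c2 = √(μ/r₂) = 18820 m/s; transfer-apojove v_a = √[μ(2/r₂ − 1/a_t)] = 11130 m/s.
Δv₂ = v_c2 − v_a = 7687 m/s.
Total Δv = Δv₁ + Δv₂ = 19320 m/s = 19.32 km/s.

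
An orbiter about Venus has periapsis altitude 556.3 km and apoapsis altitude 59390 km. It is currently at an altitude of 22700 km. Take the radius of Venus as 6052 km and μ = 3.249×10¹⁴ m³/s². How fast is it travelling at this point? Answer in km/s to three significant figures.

v ≈ 3.69 km/s

r_p = 6052 + 556.3 = 6608.3 km = 6.6083×10⁶ m.
r_a = 6052 + 59390 = 65442 km = 6.5442×10⁷ m.
r = 6052 + 22700 = 28752 km = 2.875×10⁷ m.
Semi-major axis a = (r_p + r_a)/2 = 36025 km = 3.603×10⁷ m.
Vis-viva: v² = μ(2/r − 1/a) = 3.249×10¹⁴ × (6.956×10⁻⁸ − 2.776×10⁻⁸) = 1.358×10⁷ m²/s².
v = 3685 m/s = 3.685 km/s.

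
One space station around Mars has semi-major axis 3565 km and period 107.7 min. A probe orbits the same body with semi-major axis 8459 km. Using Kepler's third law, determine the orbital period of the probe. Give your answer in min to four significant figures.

Kepler's third law: T² ∝ a³, so T₂ = T₁ (a₂/a₁)^(3/2).
a₂/a₁ = 2.373, (a₂/a₁)^(3/2) = 3.655.
T₂ = 107.7 × 3.655 = 393.6 min.

T₂ ≈ 393.6 min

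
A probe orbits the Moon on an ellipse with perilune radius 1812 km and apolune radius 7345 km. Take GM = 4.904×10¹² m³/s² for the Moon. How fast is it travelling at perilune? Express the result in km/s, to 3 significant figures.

v ≈ 2.08 km/s

Semi-major axis a = (r_p + r_a)/2 = 4578.5 km = 4.578×10⁶ m.
Vis-viva: v² = μ(2/r − 1/a) = 4.904×10¹² × (1.104×10⁻⁶ − 2.184×10⁻⁷) = 4.342×10⁶ m²/s².
v = 2084 m/s = 2.084 km/s.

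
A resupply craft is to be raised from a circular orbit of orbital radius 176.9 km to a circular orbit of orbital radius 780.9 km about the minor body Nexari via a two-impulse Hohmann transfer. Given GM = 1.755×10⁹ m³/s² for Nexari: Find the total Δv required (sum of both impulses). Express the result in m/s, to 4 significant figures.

Δv_total ≈ 46.18 m/s

r₁ = 176.9 km = 1.769×10⁵ m.
r₂ = 780.9 km = 7.809×10⁵ m.
Transfer ellipse a_t = (r₁ + r₂)/2 = 4.789×10⁵ m.
At r₁: circular v_c1 = √(μ/r₁) = 99.60 m/s; transfer-periapsis v_p = √[μ(2/r₁ − 1/a_t)] = 127.2 m/s.
Δv₁ = v_p − v_c1 = 27.59 m/s.
At r₂: circular v_c2 = √(μ/r₂) = 47.41 m/s; transfer-apoapsis v_a = √[μ(2/r₂ − 1/a_t)] = 28.81 m/s.
Δv₂ = v_c2 − v_a = 18.59 m/s.
Total Δv = Δv₁ + Δv₂ = 46.18 m/s.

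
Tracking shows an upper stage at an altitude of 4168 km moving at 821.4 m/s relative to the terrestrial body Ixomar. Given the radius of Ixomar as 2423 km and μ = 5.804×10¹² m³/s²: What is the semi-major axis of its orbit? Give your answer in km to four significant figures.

r = 2423 + 4168 = 6591.0 km = 6.591×10⁶ m.
Specific orbital energy ε = v²/2 − μ/r = (821.4)²/2 − 5.804×10¹²/6.591×10⁶ = -5.432×10⁵ J/kg.
Since ε = −μ/(2a), a = −μ/(2ε) = 5.342×10⁶ m = 5342.0 km.

a ≈ 5342 km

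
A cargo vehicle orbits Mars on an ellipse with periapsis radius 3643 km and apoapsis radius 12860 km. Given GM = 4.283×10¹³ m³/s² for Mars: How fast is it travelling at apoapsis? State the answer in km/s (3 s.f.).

v ≈ 1.21 km/s

Semi-major axis a = (r_p + r_a)/2 = 8251.5 km = 8.252×10⁶ m.
Vis-viva: v² = μ(2/r − 1/a) = 4.283×10¹³ × (1.555×10⁻⁷ − 1.212×10⁻⁷) = 1.470×10⁶ m²/s².
v = 1213 m/s = 1.213 km/s.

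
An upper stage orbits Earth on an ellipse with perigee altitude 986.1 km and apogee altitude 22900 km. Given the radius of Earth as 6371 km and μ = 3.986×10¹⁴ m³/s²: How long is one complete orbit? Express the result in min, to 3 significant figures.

r_p = 6371 + 986.1 = 7357.1 km = 7.3571×10⁶ m.
r_a = 6371 + 22900 = 29271 km = 2.9271×10⁷ m.
Semi-major axis a = (r_p + r_a)/2 = (7357.1 + 29271)/2 = 18314 km = 1.831×10⁷ m.
By Kepler's third law T = 2π√(a³/μ) = 2π × 3.926×10³ = 2.467×10⁴ s.
= 411.1 min.

T ≈ 411 min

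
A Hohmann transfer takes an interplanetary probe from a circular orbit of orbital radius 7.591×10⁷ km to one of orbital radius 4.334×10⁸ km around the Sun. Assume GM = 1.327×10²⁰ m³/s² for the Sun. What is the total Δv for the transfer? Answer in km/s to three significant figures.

Δv_total ≈ 20.7 km/s

r₁ = 7.591×10⁷ km = 7.591×10¹⁰ m.
r₂ = 4.334×10⁸ km = 4.334×10¹¹ m.
Transfer ellipse a_t = (r₁ + r₂)/2 = 2.547×10¹¹ m.
At r₁: circular v_c1 = √(μ/r₁) = 41810 m/s; transfer-perihelion v_p = √[μ(2/r₁ − 1/a_t)] = 54540 m/s.
Δv₁ = v_p − v_c1 = 12730 m/s.
At r₂: circular v_c2 = √(μ/r₂) = 17500 m/s; transfer-aphelion v_a = √[μ(2/r₂ − 1/a_t)] = 9554 m/s.
Δv₂ = v_c2 − v_a = 7945 m/s.
Total Δv = Δv₁ + Δv₂ = 20680 m/s = 20.68 km/s.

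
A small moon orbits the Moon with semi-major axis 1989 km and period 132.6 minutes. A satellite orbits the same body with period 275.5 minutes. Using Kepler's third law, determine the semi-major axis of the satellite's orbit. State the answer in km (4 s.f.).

Kepler's third law: a³ ∝ T², so a₂ = a₁ (T₂/T₁)^(2/3).
T₂/T₁ = 2.078, (T₂/T₁)^(2/3) = 1.628.
a₂ = 1989 × 1.628 = 3239 km.

a₂ ≈ 3239 km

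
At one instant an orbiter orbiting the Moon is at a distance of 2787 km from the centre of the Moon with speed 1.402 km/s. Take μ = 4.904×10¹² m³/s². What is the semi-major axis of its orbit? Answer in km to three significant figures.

a ≈ 3160 km

r = 2.787×10⁶ m.
Vis-viva rearranged: 1/a = 2/r − v²/μ = 7.176×10⁻⁷ − 4.008×10⁻⁷ = 3.168×10⁻⁷ m⁻¹.
a = 3.157×10⁶ m = 3156.6 km.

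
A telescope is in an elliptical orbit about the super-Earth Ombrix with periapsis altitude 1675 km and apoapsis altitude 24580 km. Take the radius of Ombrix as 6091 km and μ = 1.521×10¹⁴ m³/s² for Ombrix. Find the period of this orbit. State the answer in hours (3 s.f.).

T ≈ 11.9 hours

r_p = 6091 + 1675 = 7766.0 km = 7.7660×10⁶ m.
r_a = 6091 + 24580 = 30671 km = 3.0671×10⁷ m.
Semi-major axis a = (r_p + r_a)/2 = (7766.0 + 30671)/2 = 19218 km = 1.922×10⁷ m.
By Kepler's third law T = 2π√(a³/μ) = 2π × 6.831×10³ = 4.292×10⁴ s.
= 11.92 hours.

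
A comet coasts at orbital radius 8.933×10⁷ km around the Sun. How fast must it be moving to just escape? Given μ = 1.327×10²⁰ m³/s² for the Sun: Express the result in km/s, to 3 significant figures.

v_esc ≈ 54.5 km/s

r = 8.933×10⁷ km = 8.933×10¹⁰ m.
Escape speed v_esc = √(2μ/r) = √(2 × 1.327×10²⁰ / 8.933×10¹⁰) = √(2.971×10⁹) = 54510 m/s.
= 54.51 km/s.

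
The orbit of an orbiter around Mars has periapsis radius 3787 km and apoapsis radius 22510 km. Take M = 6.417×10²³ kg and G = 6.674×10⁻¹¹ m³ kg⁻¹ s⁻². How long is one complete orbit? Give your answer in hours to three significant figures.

μ = GM = 6.674×10⁻¹¹ × 6.417×10²³ = 4.283×10¹³ m³/s².
Semi-major axis a = (r_p + r_a)/2 = (3787.0 + 22510)/2 = 13148 km = 1.315×10⁷ m.
By Kepler's third law T = 2π√(a³/μ) = 2π × 7.285×10³ = 4.578×10⁴ s.
= 12.72 hours.

T ≈ 12.7 hours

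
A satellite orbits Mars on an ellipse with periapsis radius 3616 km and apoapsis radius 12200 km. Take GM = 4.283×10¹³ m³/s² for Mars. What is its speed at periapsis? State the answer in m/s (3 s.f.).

Semi-major axis a = (r_p + r_a)/2 = 7908.0 km = 7.908×10⁶ m.
Vis-viva: v² = μ(2/r − 1/a) = 4.283×10¹³ × (5.531×10⁻⁷ − 1.265×10⁻⁷) = 1.827×10⁷ m²/s².
v = 4275 m/s.

v ≈ 4270 m/s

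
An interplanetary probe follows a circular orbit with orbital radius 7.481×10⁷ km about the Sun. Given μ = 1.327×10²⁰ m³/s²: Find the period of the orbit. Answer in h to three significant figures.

r = 7.481×10⁷ km = 7.481×10¹⁰ m.
Kepler's third law: T = 2π√(r³/μ) = 2π√((7.481×10¹⁰)³ / 1.327×10²⁰).
r³/μ = 3.155×10¹² s², so T = 2π × 1.776×10⁶ = 1.116×10⁷ s.
Converting: 1.116×10⁷ s ÷ 3600 = 3100 h.

T ≈ 3100 h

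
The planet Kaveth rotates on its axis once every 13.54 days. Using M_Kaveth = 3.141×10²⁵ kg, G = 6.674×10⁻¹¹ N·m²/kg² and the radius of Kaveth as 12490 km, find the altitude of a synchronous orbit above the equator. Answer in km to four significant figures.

μ = GM = 6.674×10⁻¹¹ × 3.141×10²⁵ = 2.096×10¹⁵ m³/s².
T = 13.54 days = 1.170×10⁶ s.
A synchronous orbit has period T, so by Kepler's third law a = (μT²/4π²)^(1/3).
μT²/4π² = 2.096×10¹⁵ × (1.170×10⁶)² / 39.48 = 7.267×10²⁵ m³.
a = 4.173×10⁸ m = 4.1730×10⁵ km.
Altitude h = a − R = 4.1730×10⁵ − 12490 = 4.0481×10⁵ km.

h_sync ≈ 4.048×10⁵ km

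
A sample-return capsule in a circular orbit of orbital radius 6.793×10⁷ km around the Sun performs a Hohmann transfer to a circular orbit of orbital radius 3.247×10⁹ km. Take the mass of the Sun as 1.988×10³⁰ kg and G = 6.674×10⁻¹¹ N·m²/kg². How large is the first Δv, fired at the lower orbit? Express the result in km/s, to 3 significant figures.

μ = GM = 6.674×10⁻¹¹ × 1.988×10³⁰ = 1.327×10²⁰ m³/s².
r₁ = 6.793×10⁷ km = 6.793×10¹⁰ m.
r₂ = 3.247×10⁹ km = 3.247×10¹² m.
Transfer ellipse a_t = (r₁ + r₂)/2 = 1.657×10¹² m.
At r₁: circular v_c1 = √(μ/r₁) = 44190 m/s; transfer-perihelion v_p = √[μ(2/r₁ − 1/a_t)] = 61860 m/s.
Δv₁ = v_p − v_c1 = 17660 m/s.
= 17.66 km/s.

Δv ≈ 17.7 km/s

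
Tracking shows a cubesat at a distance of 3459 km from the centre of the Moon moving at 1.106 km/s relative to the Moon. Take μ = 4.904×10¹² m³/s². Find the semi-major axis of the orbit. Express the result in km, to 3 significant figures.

a ≈ 3040 km

r = 3.459×10⁶ m.
Specific orbital energy ε = v²/2 − μ/r = (1106)²/2 − 4.904×10¹²/3.459×10⁶ = -8.061×10⁵ J/kg.
Since ε = −μ/(2a), a = −μ/(2ε) = 3.042×10⁶ m = 3041.7 km.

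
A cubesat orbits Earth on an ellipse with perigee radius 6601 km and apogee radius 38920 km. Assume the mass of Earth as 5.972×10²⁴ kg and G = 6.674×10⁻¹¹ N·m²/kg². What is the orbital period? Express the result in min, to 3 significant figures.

T ≈ 570 min

μ = GM = 6.674×10⁻¹¹ × 5.972×10²⁴ = 3.986×10¹⁴ m³/s².
Semi-major axis a = (r_p + r_a)/2 = (6601.0 + 38920)/2 = 22760 km = 2.276×10⁷ m.
By Kepler's third law T = 2π√(a³/μ) = 2π × 5.439×10³ = 3.417×10⁴ s.
= 569.6 min.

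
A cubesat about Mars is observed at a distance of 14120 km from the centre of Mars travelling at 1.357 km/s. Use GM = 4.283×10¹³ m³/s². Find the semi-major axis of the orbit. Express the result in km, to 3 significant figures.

a ≈ 10100 km

r = 1.412×10⁷ m.
Specific orbital energy ε = v²/2 − μ/r = (1357)²/2 − 4.283×10¹³/1.412×10⁷ = -2.113×10⁶ J/kg.
Since ε = −μ/(2a), a = −μ/(2ε) = 1.014×10⁷ m = 10137 km.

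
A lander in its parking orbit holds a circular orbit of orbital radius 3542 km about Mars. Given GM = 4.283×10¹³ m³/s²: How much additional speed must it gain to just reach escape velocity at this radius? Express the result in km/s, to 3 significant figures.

r = 3542 km = 3.542×10⁶ m.
Circular speed v_c = √(μ/r) = 3477 m/s.
Escape speed v_esc = √(2μ/r) = √2 × v_c = 4918 m/s.
Δv = v_esc − v_c = 1440 m/s = 1.440 km/s.

Δv ≈ 1.44 km/s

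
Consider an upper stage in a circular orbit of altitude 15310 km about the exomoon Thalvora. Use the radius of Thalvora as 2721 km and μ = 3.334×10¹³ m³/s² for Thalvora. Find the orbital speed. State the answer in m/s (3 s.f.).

r = 2721 + 15310 = 18031 km = 1.8031×10⁷ m.
For a circular orbit v = √(μ/r) = √(3.334×10¹³ / 1.803×10⁷) = √(1.849×10⁶) = 1360 m/s.

v ≈ 1360 m/s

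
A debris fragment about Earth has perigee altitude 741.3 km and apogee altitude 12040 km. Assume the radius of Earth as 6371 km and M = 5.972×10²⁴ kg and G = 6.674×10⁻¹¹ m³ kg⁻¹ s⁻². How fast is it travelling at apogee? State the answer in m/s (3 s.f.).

v ≈ 3470 m/s

μ = GM = 6.674×10⁻¹¹ × 5.972×10²⁴ = 3.986×10¹⁴ m³/s².
r_p = 6371 + 741.3 = 7112.3 km = 7.1123×10⁶ m.
r_a = 6371 + 12040 = 18411 km = 1.8411×10⁷ m.
Semi-major axis a = (r_p + r_a)/2 = 12762 km = 1.276×10⁷ m.
Vis-viva: v² = μ(2/r − 1/a) = 3.986×10¹⁴ × (1.086×10⁻⁷ − 7.836×10⁻⁸) = 1.207×10⁷ m²/s².
v = 3473 m/s.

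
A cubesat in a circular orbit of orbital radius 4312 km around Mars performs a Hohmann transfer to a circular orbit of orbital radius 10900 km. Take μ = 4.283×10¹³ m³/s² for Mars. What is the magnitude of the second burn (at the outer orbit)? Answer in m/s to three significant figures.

r₁ = 4312 km = 4.312×10⁶ m.
r₂ = 10900 km = 1.090×10⁷ m.
Transfer ellipse a_t = (r₁ + r₂)/2 = 7.606×10⁶ m.
At r₁: circular v_c1 = √(μ/r₁) = 3152 m/s; transfer-periapsis v_p = √[μ(2/r₁ − 1/a_t)] = 3773 m/s.
At r₂: circular v_c2 = √(μ/r₂) = 1982 m/s; transfer-apoapsis v_a = √[μ(2/r₂ − 1/a_t)] = 1493 m/s.
Δv₂ = v_c2 − v_a = 489.7 m/s.

Δv ≈ 490 m/s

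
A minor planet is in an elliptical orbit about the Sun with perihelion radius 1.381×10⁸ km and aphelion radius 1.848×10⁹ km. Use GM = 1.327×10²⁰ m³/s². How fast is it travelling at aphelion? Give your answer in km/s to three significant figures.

v ≈ 3.16 km/s

Semi-major axis a = (r_p + r_a)/2 = 9.9305×10⁸ km = 9.930×10¹¹ m.
Vis-viva: v² = μ(2/r − 1/a) = 1.327×10²⁰ × (1.082×10⁻¹² − 1.007×10⁻¹²) = 9.986×10⁶ m²/s².
v = 3160 m/s = 3.160 km/s.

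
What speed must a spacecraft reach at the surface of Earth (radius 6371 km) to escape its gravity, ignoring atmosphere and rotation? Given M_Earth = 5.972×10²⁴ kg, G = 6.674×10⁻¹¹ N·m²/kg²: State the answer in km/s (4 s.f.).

v_esc ≈ 11.19 km/s

μ = GM = 6.674×10⁻¹¹ × 5.972×10²⁴ = 3.986×10¹⁴ m³/s².
r = R = 6.371×10⁶ m.
Escape speed v_esc = √(2μ/r) = √(2 × 3.986×10¹⁴ / 6.371×10⁶) = √(1.251×10⁸) = 11190 m/s.
= 11.19 km/s.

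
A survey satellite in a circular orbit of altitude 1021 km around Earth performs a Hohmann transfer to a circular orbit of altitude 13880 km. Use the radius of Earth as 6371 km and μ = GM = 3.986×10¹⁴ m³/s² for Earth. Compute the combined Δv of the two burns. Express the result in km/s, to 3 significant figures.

r₁ = 6371 + 1021 = 7392.0 km = 7.3920×10⁶ m.
r₂ = 6371 + 13880 = 20251 km = 2.0251×10⁷ m.
Transfer ellipse a_t = (r₁ + r₂)/2 = 1.382×10⁷ m.
At r₁: circular v_c1 = √(μ/r₁) = 7343 m/s; transfer-perigee v_p = √[μ(2/r₁ − 1/a_t)] = 8889 m/s.
Δv₁ = v_p − v_c1 = 1545 m/s.
At r₂: circular v_c2 = √(μ/r₂) = 4437 m/s; transfer-apogee v_a = √[μ(2/r₂ − 1/a_t)] = 3245 m/s.
Δv₂ = v_c2 − v_a = 1192 m/s.
Total Δv = Δv₁ + Δv₂ = 2737 m/s = 2.737 km/s.

Δv_total ≈ 2.74 km/s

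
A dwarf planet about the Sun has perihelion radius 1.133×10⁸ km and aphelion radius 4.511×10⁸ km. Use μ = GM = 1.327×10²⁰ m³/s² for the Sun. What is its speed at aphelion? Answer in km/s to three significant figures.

Semi-major axis a = (r_p + r_a)/2 = 2.8220×10⁸ km = 2.822×10¹¹ m.
Vis-viva: v² = μ(2/r − 1/a) = 1.327×10²⁰ × (4.434×10⁻¹² − 3.544×10⁻¹²) = 1.181×10⁸ m²/s².
v = 10870 m/s = 10.87 km/s.

v ≈ 10.9 km/s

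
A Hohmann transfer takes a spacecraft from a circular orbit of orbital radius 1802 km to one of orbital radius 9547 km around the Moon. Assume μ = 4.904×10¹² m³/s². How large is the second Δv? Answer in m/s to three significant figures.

Δv ≈ 313 m/s

r₁ = 1802 km = 1.802×10⁶ m.
r₂ = 9547 km = 9.547×10⁶ m.
Transfer ellipse a_t = (r₁ + r₂)/2 = 5.674×10⁶ m.
At r₁: circular v_c1 = √(μ/r₁) = 1650 m/s; transfer-perilune v_p = √[μ(2/r₁ − 1/a_t)] = 2140 m/s.
At r₂: circular v_c2 = √(μ/r₂) = 716.7 m/s; transfer-apolune v_a = √[μ(2/r₂ − 1/a_t)] = 403.9 m/s.
Δv₂ = v_c2 − v_a = 312.8 m/s.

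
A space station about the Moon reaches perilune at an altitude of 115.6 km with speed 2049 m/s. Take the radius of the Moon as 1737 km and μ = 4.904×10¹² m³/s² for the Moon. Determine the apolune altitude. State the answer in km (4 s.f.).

apolune altitude ≈ 5361 km

r_p = 1737 + 115.6 = 1852.6 km = 1.853×10⁶ m.
Specific energy ε = v²/2 − μ/r = -5.479×10⁵ J/kg, so a = −μ/(2ε) = 4.475×10⁶ m.
The apsides satisfy r_p + r_a = 2a, so the apolune radius is 2a − r_p = 7.098×10⁶ m = 7098.1 km.
Apolune altitude = 7098.1 − 1737 = 5361.1 km.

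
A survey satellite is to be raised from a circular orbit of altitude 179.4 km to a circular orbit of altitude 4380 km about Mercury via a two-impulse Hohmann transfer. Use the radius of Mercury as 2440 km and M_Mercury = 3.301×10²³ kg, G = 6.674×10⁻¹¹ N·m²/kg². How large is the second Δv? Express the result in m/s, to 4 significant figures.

Δv ≈ 458.4 m/s

μ = GM = 6.674×10⁻¹¹ × 3.301×10²³ = 2.203×10¹³ m³/s².
r₁ = 2440 + 179.4 = 2619.4 km = 2.6194×10⁶ m.
r₂ = 2440 + 4380 = 6820.0 km = 6.8200×10⁶ m.
Transfer ellipse a_t = (r₁ + r₂)/2 = 4.720×10⁶ m.
At r₁: circular v_c1 = √(μ/r₁) = 2900 m/s; transfer-periherm v_p = √[μ(2/r₁ − 1/a_t)] = 3486 m/s.
At r₂: circular v_c2 = √(μ/r₂) = 1797 m/s; transfer-apoherm v_a = √[μ(2/r₂ − 1/a_t)] = 1339 m/s.
Δv₂ = v_c2 − v_a = 458.4 m/s.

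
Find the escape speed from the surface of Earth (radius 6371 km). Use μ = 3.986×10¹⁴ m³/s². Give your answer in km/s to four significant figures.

v_esc ≈ 11.19 km/s

r = R = 6.371×10⁶ m.
Escape speed v_esc = √(2μ/r) = √(2 × 3.986×10¹⁴ / 6.371×10⁶) = √(1.251×10⁸) = 11190 m/s.
= 11.19 km/s.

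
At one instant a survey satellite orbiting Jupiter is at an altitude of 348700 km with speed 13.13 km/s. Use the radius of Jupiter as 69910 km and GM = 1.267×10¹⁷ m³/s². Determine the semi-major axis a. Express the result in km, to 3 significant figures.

r = 69910 + 348700 = 4.1861×10⁵ km = 4.186×10⁸ m.
Vis-viva rearranged: 1/a = 2/r − v²/μ = 4.778×10⁻⁹ − 1.361×10⁻⁹ = 3.417×10⁻⁹ m⁻¹.
a = 2.927×10⁸ m = 2.9265×10⁵ km.

a ≈ 2.93×10⁵ km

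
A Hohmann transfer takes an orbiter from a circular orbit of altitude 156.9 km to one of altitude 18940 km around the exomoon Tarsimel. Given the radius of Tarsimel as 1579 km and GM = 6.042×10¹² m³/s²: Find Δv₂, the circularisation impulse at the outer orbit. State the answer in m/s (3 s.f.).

Δv ≈ 328 m/s

r₁ = 1579 + 156.9 = 1735.9 km = 1.7359×10⁶ m.
r₂ = 1579 + 18940 = 20519 km = 2.0519×10⁷ m.
Transfer ellipse a_t = (r₁ + r₂)/2 = 1.113×10⁷ m.
At r₁: circular v_c1 = √(μ/r₁) = 1866 m/s; transfer-periapsis v_p = √[μ(2/r₁ − 1/a_t)] = 2533 m/s.
At r₂: circular v_c2 = √(μ/r₂) = 542.6 m/s; transfer-apoapsis v_a = √[μ(2/r₂ − 1/a_t)] = 214.3 m/s.
Δv₂ = v_c2 − v_a = 328.3 m/s.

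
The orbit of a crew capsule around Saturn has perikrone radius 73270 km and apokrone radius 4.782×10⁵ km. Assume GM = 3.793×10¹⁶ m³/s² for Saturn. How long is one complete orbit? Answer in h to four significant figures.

Semi-major axis a = (r_p + r_a)/2 = (73270 + 4.7820×10⁵)/2 = 2.7574×10⁵ km = 2.757×10⁸ m.
By Kepler's third law T = 2π√(a³/μ) = 2π × 2.351×10⁴ = 1.477×10⁵ s.
= 41.03 h.

T ≈ 41.03 h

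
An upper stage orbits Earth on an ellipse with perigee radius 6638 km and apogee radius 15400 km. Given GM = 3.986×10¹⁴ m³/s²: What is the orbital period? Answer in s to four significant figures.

Semi-major axis a = (r_p + r_a)/2 = (6638.0 + 15400)/2 = 11019 km = 1.102×10⁷ m.
By Kepler's third law T = 2π√(a³/μ) = 2π × 1.832×10³ = 1.151×10⁴ s.

T ≈ 11510 s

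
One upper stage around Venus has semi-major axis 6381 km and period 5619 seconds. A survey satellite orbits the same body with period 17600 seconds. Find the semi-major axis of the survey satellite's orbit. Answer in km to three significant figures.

Kepler's third law: a³ ∝ T², so a₂ = a₁ (T₂/T₁)^(2/3).
T₂/T₁ = 3.132, (T₂/T₁)^(2/3) = 2.141.
a₂ = 6381 × 2.141 = 13660 km.

a₂ ≈ 13700 km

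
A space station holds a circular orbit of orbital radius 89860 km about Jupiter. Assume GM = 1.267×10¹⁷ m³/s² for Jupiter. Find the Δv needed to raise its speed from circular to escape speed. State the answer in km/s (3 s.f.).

r = 89860 km = 8.986×10⁷ m.
Circular speed v_c = √(μ/r) = 37550 m/s.
Escape speed v_esc = √(2μ/r) = √2 × v_c = 53100 m/s.
Δv = v_esc − v_c = 15550 m/s = 15.55 km/s.

Δv ≈ 15.6 km/s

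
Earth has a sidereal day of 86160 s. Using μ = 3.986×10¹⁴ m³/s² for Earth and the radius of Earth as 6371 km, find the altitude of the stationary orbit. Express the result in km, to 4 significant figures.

h_sync ≈ 35790 km

A synchronous orbit has period T, so by Kepler's third law a = (μT²/4π²)^(1/3).
μT²/4π² = 3.986×10¹⁴ × (8.616×10⁴)² / 39.48 = 7.495×10²² m³.
a = 4.216×10⁷ m = 42163 km.
Altitude h = a − R = 42163 − 6371 = 35792 km.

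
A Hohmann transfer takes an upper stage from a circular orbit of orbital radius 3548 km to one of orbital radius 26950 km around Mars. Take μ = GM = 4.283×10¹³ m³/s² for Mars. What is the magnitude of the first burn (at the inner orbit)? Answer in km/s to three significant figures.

Δv ≈ 1.14 km/s

r₁ = 3548 km = 3.548×10⁶ m.
r₂ = 26950 km = 2.695×10⁷ m.
Transfer ellipse a_t = (r₁ + r₂)/2 = 1.525×10⁷ m.
At r₁: circular v_c1 = √(μ/r₁) = 3474 m/s; transfer-periapsis v_p = √[μ(2/r₁ − 1/a_t)] = 4619 m/s.
Δv₁ = v_p − v_c1 = 1145 m/s.
= 1.145 km/s.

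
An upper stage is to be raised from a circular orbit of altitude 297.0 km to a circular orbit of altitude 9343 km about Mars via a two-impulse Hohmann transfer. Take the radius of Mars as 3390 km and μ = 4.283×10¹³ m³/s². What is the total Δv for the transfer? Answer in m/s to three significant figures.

Δv_total ≈ 1440 m/s

r₁ = 3390 + 297.0 = 3687.0 km = 3.6870×10⁶ m.
r₂ = 3390 + 9343 = 12733 km = 1.2733×10⁷ m.
Transfer ellipse a_t = (r₁ + r₂)/2 = 8.210×10⁶ m.
At r₁: circular v_c1 = √(μ/r₁) = 3408 m/s; transfer-periapsis v_p = √[μ(2/r₁ − 1/a_t)] = 4245 m/s.
Δv₁ = v_p − v_c1 = 836.2 m/s.
At r₂: circular v_c2 = √(μ/r₂) = 1834 m/s; transfer-apoapsis v_a = √[μ(2/r₂ − 1/a_t)] = 1229 m/s.
Δv₂ = v_c2 − v_a = 605.0 m/s.
Total Δv = Δv₁ + Δv₂ = 1441 m/s.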